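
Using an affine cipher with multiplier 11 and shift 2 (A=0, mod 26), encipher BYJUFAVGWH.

B(1): 11·1+2=13 → N
Y(24): 11·24+2=266≡6 → G
J(9): 11·9+2=101≡23 → X
U(20): 11·20+2=222≡14 → O
F(5): 11·5+2=57≡5 → F
A(0): 11·0+2=2 → C
V(21): 11·21+2=233≡25 → Z
G(6): 11·6+2=68≡16 → Q
W(22): 11·22+2=244≡10 → K
H(7): 11·7+2=79≡1 → B

NGXOFCZQKB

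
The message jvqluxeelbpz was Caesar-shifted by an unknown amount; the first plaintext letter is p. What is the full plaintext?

From the crib: j(9)−p(15)=-6≡20, so the shift is 20.
Subtract 20 from each ciphertext letter:
j(9): 9−20=-11≡15 → p
v(21): 21−20=1 → b
q(16): 16−20=-4≡22 → w
l(11): 11−20=-9≡17 → r
u(20): 20−20=0 → a
x(23): 23−20=3 → d
e(4): 4−20=-16≡10 → k
e(4): 4−20=-16≡10 → k
l(11): 11−20=-9≡17 → r
b(1): 1−20=-19≡7 → h
p(15): 15−20=-5≡21 → v
z(25): 25−20=5 → f

pbwradkkrhvf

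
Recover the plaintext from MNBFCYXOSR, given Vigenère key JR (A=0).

Repeat the key across the ciphertext: JRJRJRJRJR
M(12)−J(9): 3 → D
N(13)−R(17): -4≡22 → W
B(1)−J(9): -8≡18 → S
F(5)−R(17): -12≡14 → O
C(2)−J(9): -7≡19 → T
Y(24)−R(17): 7 → H
X(23)−J(9): 14 → O
O(14)−R(17): -3≡23 → X
S(18)−J(9): 9 → J
R(17)−R(17): 0 → A

DWSOTHOXJA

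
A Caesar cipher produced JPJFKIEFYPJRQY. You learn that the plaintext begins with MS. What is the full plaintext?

MSMINLHIBSMUTB

From the crib: J(9)−M(12)=-3≡23, so the shift is 23.
Subtract 23 from each ciphertext letter:
J(9): 9−23=-14≡12 → M
P(15): 15−23=-8≡18 → S
J(9): 9−23=-14≡12 → M
F(5): 5−23=-18≡8 → I
K(10): 10−23=-13≡13 → N
I(8): 8−23=-15≡11 → L
E(4): 4−23=-19≡7 → H
F(5): 5−23=-18≡8 → I
Y(24): 24−23=1 → B
P(15): 15−23=-8≡18 → S
J(9): 9−23=-14≡12 → M
R(17): 17−23=-6≡20 → U
Q(16): 16−23=-7≡19 → T
Y(24): 24−23=1 → B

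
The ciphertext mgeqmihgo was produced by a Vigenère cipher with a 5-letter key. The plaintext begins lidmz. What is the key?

byben

Subtract each crib letter from the matching ciphertext letter (mod 26):
m(12)−l(11)=1 → b
g(6)−i(8)=-2≡24 → y
e(4)−d(3)=1 → b
q(16)−m(12)=4 → e
m(12)−z(25)=-13≡13 → n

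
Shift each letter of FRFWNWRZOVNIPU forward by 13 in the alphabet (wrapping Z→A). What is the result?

SESJAJEMBIAVCH

F(5): 5+13=18 → S
R(17): 17+13=30≡4 → E
F(5): 5+13=18 → S
W(22): 22+13=35≡9 → J
N(13): 13+13=26≡0 → A
W(22): 22+13=35≡9 → J
R(17): 17+13=30≡4 → E
Z(25): 25+13=38≡12 → M
O(14): 14+13=27≡1 → B
V(21): 21+13=34≡8 → I
N(13): 13+13=26≡0 → A
I(8): 8+13=21 → V
P(15): 15+13=28≡2 → C
U(20): 20+13=33≡7 → H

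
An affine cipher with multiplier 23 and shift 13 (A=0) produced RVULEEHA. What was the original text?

QGPSDDCN

The inverse of 23 mod 26 is 17, since 23·17=391≡1. Apply D(y)=17·(y−13) mod 26:
R(17): 17·(17−13)=68≡16 → Q
V(21): 17·(21−13)=136≡6 → G
U(20): 17·(20−13)=119≡15 → P
L(11): 17·(11−13)=-34≡18 → S
E(4): 17·(4−13)=-153≡3 → D
E(4): 17·(4−13)=-153≡3 → D
H(7): 17·(7−13)=-102≡2 → C
A(0): 17·(0−13)=-221≡13 → N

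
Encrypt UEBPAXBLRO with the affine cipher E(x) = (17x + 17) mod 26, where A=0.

THIMRSIWUV

U(20): 17·20+17=357≡19 → T
E(4): 17·4+17=85≡7 → H
B(1): 17·1+17=34≡8 → I
P(15): 17·15+17=272≡12 → M
A(0): 17·0+17=17 → R
X(23): 17·23+17=408≡18 → S
B(1): 17·1+17=34≡8 → I
L(11): 17·11+17=204≡22 → W
R(17): 17·17+17=306≡20 → U
O(14): 17·14+17=255≡21 → V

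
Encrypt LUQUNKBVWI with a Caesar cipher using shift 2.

NWSWPMDXYK

L(11): 11+2=13 → N
U(20): 20+2=22 → W
Q(16): 16+2=18 → S
U(20): 20+2=22 → W
N(13): 13+2=15 → P
K(10): 10+2=12 → M
B(1): 1+2=3 → D
V(21): 21+2=23 → X
W(22): 22+2=24 → Y
I(8): 8+2=10 → K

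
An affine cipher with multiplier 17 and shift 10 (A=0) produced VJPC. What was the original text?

The inverse of 17 mod 26 is 23, since 17·23=391≡1. Apply D(y)=23·(y−10) mod 26:
V(21): 23·(21−10)=253≡19 → T
J(9): 23·(9−10)=-23≡3 → D
P(15): 23·(15−10)=115≡11 → L
C(2): 23·(2−10)=-184≡24 → Y

TDLY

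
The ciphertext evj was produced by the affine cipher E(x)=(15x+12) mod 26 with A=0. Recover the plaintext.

wlf

The inverse of 15 mod 26 is 7, since 15·7=105≡1. Apply D(y)=7·(y−12) mod 26:
e(4): 7·(4−12)=-56≡22 → w
v(21): 7·(21−12)=63≡11 → l
j(9): 7·(9−12)=-21≡5 → f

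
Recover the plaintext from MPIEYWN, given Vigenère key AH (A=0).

MIIXYPN

Repeat the key across the ciphertext: AHAHAHA
M(12)−A(0): 12 → M
P(15)−H(7): 8 → I
I(8)−A(0): 8 → I
E(4)−H(7): -3≡23 → X
Y(24)−A(0): 24 → Y
W(22)−H(7): 15 → P
N(13)−A(0): 13 → N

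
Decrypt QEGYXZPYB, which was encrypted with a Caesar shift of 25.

Q(16): 16−25=-9≡17 → R
E(4): 4−25=-21≡5 → F
G(6): 6−25=-19≡7 → H
Y(24): 24−25=-1≡25 → Z
X(23): 23−25=-2≡24 → Y
Z(25): 25−25=0 → A
P(15): 15−25=-10≡16 → Q
Y(24): 24−25=-1≡25 → Z
B(1): 1−25=-24≡2 → C

RFHZYAQZC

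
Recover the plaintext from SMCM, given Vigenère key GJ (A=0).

MDWD

Repeat the key across the ciphertext: GJGJ
S(18)−G(6): 12 → M
M(12)−J(9): 3 → D
C(2)−G(6): -4≡22 → W
M(12)−J(9): 3 → D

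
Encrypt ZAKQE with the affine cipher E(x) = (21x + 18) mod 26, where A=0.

XSUQY

Z(25): 21·25+18=543≡23 → X
A(0): 21·0+18=18 → S
K(10): 21·10+18=228≡20 → U
Q(16): 21·16+18=354≡16 → Q
E(4): 21·4+18=102≡24 → Y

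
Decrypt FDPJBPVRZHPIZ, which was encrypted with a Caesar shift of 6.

F(5): 5−6=-1≡25 → Z
D(3): 3−6=-3≡23 → X
P(15): 15−6=9 → J
J(9): 9−6=3 → D
B(1): 1−6=-5≡21 → V
P(15): 15−6=9 → J
V(21): 21−6=15 → P
R(17): 17−6=11 → L
Z(25): 25−6=19 → T
H(7): 7−6=1 → B
P(15): 15−6=9 → J
I(8): 8−6=2 → C
Z(25): 25−6=19 → T

ZXJDVJPLTBJCT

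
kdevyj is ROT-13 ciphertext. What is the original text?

k(10): 10−13=-3≡23 → x
d(3): 3−13=-10≡16 → q
e(4): 4−13=-9≡17 → r
v(21): 21−13=8 → i
y(24): 24−13=11 → l
j(9): 9−13=-4≡22 → w

xqrilw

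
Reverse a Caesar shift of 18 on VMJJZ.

V(21): 21−18=3 → D
M(12): 12−18=-6≡20 → U
J(9): 9−18=-9≡17 → R
J(9): 9−18=-9≡17 → R
Z(25): 25−18=7 → H

DURRH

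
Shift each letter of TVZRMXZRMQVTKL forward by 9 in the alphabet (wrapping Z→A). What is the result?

CEIAVGIAVZECTU

T(19): 19+9=28≡2 → C
V(21): 21+9=30≡4 → E
Z(25): 25+9=34≡8 → I
R(17): 17+9=26≡0 → A
M(12): 12+9=21 → V
X(23): 23+9=32≡6 → G
Z(25): 25+9=34≡8 → I
R(17): 17+9=26≡0 → A
M(12): 12+9=21 → V
Q(16): 16+9=25 → Z
V(21): 21+9=30≡4 → E
T(19): 19+9=28≡2 → C
K(10): 10+9=19 → T
L(11): 11+9=20 → U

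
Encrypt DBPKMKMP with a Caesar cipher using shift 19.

WUIDFDFI

D(3): 3+19=22 → W
B(1): 1+19=20 → U
P(15): 15+19=34≡8 → I
K(10): 10+19=29≡3 → D
M(12): 12+19=31≡5 → F
K(10): 10+19=29≡3 → D
M(12): 12+19=31≡5 → F
P(15): 15+19=34≡8 → I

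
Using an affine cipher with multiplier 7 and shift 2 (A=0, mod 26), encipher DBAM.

XJCI

D(3): 7·3+2=23 → X
B(1): 7·1+2=9 → J
A(0): 7·0+2=2 → C
M(12): 7·12+2=86≡8 → I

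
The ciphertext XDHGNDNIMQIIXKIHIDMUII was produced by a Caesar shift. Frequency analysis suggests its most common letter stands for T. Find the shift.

The most frequent ciphertext letter is I (appears 7 times).
I is position 8; T is position 19.
Shift = -11≡15.

15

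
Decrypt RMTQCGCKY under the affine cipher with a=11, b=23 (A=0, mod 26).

QZCXRPRNT

The inverse of 11 mod 26 is 19, since 11·19=209≡1. Apply D(y)=19·(y−23) mod 26:
R(17): 19·(17−23)=-114≡16 → Q
M(12): 19·(12−23)=-209≡25 → Z
T(19): 19·(19−23)=-76≡2 → C
Q(16): 19·(16−23)=-133≡23 → X
C(2): 19·(2−23)=-399≡17 → R
G(6): 19·(6−23)=-323≡15 → P
C(2): 19·(2−23)=-399≡17 → R
K(10): 19·(10−23)=-247≡13 → N
Y(24): 19·(24−23)=19 → T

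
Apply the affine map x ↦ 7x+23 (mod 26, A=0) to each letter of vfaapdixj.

v(21): 7·21+23=170≡14 → o
f(5): 7·5+23=58≡6 → g
a(0): 7·0+23=23 → x
a(0): 7·0+23=23 → x
p(15): 7·15+23=128≡24 → y
d(3): 7·3+23=44≡18 → s
i(8): 7·8+23=79≡1 → b
x(23): 7·23+23=184≡2 → c
j(9): 7·9+23=86≡8 → i

ogxxysbci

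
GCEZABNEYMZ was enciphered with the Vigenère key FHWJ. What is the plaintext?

Repeat the key across the ciphertext: FHWJFHWJFHW
G(6)−F(5): 1 → B
C(2)−H(7): -5≡21 → V
E(4)−W(22): -18≡8 → I
Z(25)−J(9): 16 → Q
A(0)−F(5): -5≡21 → V
B(1)−H(7): -6≡20 → U
N(13)−W(22): -9≡17 → R
E(4)−J(9): -5≡21 → V
Y(24)−F(5): 19 → T
M(12)−H(7): 5 → F
Z(25)−W(22): 3 → D

BVIQVURVTFD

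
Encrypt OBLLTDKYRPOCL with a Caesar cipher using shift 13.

O(14): 14+13=27≡1 → B
B(1): 1+13=14 → O
L(11): 11+13=24 → Y
L(11): 11+13=24 → Y
T(19): 19+13=32≡6 → G
D(3): 3+13=16 → Q
K(10): 10+13=23 → X
Y(24): 24+13=37≡11 → L
R(17): 17+13=30≡4 → E
P(15): 15+13=28≡2 → C
O(14): 14+13=27≡1 → B
C(2): 2+13=15 → P
L(11): 11+13=24 → Y

BOYYGQXLECBPY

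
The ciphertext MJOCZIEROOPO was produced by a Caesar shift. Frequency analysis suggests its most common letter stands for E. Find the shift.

The most frequent ciphertext letter is O (appears 4 times).
O is position 14; E is position 4.
Shift = 10.

10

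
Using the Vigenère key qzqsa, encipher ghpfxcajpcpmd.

wgfxxszzhcflt

Repeat the key across the message: qzqsaqzqsaqzq
g(6)+q(16): 22 → w
h(7)+z(25): 32≡6 → g
p(15)+q(16): 31≡5 → f
f(5)+s(18): 23 → x
x(23)+a(0): 23 → x
c(2)+q(16): 18 → s
a(0)+z(25): 25 → z
j(9)+q(16): 25 → z
p(15)+s(18): 33≡7 → h
c(2)+a(0): 2 → c
p(15)+q(16): 31≡5 → f
m(12)+z(25): 37≡11 → l
d(3)+q(16): 19 → t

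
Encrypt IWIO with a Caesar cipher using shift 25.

I(8): 8+25=33≡7 → H
W(22): 22+25=47≡21 → V
I(8): 8+25=33≡7 → H
O(14): 14+25=39≡13 → N

HVHN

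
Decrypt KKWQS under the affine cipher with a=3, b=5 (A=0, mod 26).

The inverse of 3 mod 26 is 9, since 3·9=27≡1. Apply D(y)=9·(y−5) mod 26:
K(10): 9·(10−5)=45≡19 → T
K(10): 9·(10−5)=45≡19 → T
W(22): 9·(22−5)=153≡23 → X
Q(16): 9·(16−5)=99≡21 → V
S(18): 9·(18−5)=117≡13 → N

TTXVN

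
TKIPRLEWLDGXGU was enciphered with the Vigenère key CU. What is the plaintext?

RQGVPRCCJJEDEA

Repeat the key across the ciphertext: CUCUCUCUCUCUCU
T(19)−C(2): 17 → R
K(10)−U(20): -10≡16 → Q
I(8)−C(2): 6 → G
P(15)−U(20): -5≡21 → V
R(17)−C(2): 15 → P
L(11)−U(20): -9≡17 → R
E(4)−C(2): 2 → C
W(22)−U(20): 2 → C
L(11)−C(2): 9 → J
D(3)−U(20): -17≡9 → J
G(6)−C(2): 4 → E
X(23)−U(20): 3 → D
G(6)−C(2): 4 → E
U(20)−U(20): 0 → A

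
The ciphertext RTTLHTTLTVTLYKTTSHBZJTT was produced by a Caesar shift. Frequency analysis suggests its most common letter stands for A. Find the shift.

The most frequent ciphertext letter is T (appears 10 times).
T is position 19; A is position 0.
Shift = 19.

19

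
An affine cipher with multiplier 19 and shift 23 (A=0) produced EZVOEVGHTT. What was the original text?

ZWEFZEVGII

The inverse of 19 mod 26 is 11, since 19·11=209≡1. Apply D(y)=11·(y−23) mod 26:
E(4): 11·(4−23)=-209≡25 → Z
Z(25): 11·(25−23)=22 → W
V(21): 11·(21−23)=-22≡4 → E
O(14): 11·(14−23)=-99≡5 → F
E(4): 11·(4−23)=-209≡25 → Z
V(21): 11·(21−23)=-22≡4 → E
G(6): 11·(6−23)=-187≡21 → V
H(7): 11·(7−23)=-176≡6 → G
T(19): 11·(19−23)=-44≡8 → I
T(19): 11·(19−23)=-44≡8 → I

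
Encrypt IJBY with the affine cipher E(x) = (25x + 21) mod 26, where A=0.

NMUX

I(8): 25·8+21=221≡13 → N
J(9): 25·9+21=246≡12 → M
B(1): 25·1+21=46≡20 → U
Y(24): 25·24+21=621≡23 → X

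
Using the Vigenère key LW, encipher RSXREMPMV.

COINPIAIG

Repeat the key across the message: LWLWLWLWL
R(17)+L(11): 28≡2 → C
S(18)+W(22): 40≡14 → O
X(23)+L(11): 34≡8 → I
R(17)+W(22): 39≡13 → N
E(4)+L(11): 15 → P
M(12)+W(22): 34≡8 → I
P(15)+L(11): 26≡0 → A
M(12)+W(22): 34≡8 → I
V(21)+L(11): 32≡6 → G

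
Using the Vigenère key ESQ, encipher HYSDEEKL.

Repeat the key across the message: ESQESQES
H(7)+E(4): 11 → L
Y(24)+S(18): 42≡16 → Q
S(18)+Q(16): 34≡8 → I
D(3)+E(4): 7 → H
E(4)+S(18): 22 → W
E(4)+Q(16): 20 → U
K(10)+E(4): 14 → O
L(11)+S(18): 29≡3 → D

LQIHWUOD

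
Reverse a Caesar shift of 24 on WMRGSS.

YOTIUU

W(22): 22−24=-2≡24 → Y
M(12): 12−24=-12≡14 → O
R(17): 17−24=-7≡19 → T
G(6): 6−24=-18≡8 → I
S(18): 18−24=-6≡20 → U
S(18): 18−24=-6≡20 → U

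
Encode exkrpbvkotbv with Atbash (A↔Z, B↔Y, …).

e(4) → v(21)
x(23) → c(2)
k(10) → p(15)
r(17) → i(8)
p(15) → k(10)
b(1) → y(24)
v(21) → e(4)
k(10) → p(15)
o(14) → l(11)
t(19) → g(6)
b(1) → y(24)
v(21) → e(4)

vcpikyeplgye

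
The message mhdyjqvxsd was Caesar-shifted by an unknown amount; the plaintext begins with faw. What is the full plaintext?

fawrcjoqlw

From the crib: m(12)−f(5)=7, so the shift is 7.
Subtract 7 from each ciphertext letter:
m(12): 12−7=5 → f
h(7): 7−7=0 → a
d(3): 3−7=-4≡22 → w
y(24): 24−7=17 → r
j(9): 9−7=2 → c
q(16): 16−7=9 → j
v(21): 21−7=14 → o
x(23): 23−7=16 → q
s(18): 18−7=11 → l
d(3): 3−7=-4≡22 → w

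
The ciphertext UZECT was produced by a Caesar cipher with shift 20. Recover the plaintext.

U(20): 20−20=0 → A
Z(25): 25−20=5 → F
E(4): 4−20=-16≡10 → K
C(2): 2−20=-18≡8 → I
T(19): 19−20=-1≡25 → Z

AFKIZ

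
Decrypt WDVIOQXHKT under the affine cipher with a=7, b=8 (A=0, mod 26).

CDNAMQRLEJ

The inverse of 7 mod 26 is 15, since 7·15=105≡1. Apply D(y)=15·(y−8) mod 26:
W(22): 15·(22−8)=210≡2 → C
D(3): 15·(3−8)=-75≡3 → D
V(21): 15·(21−8)=195≡13 → N
I(8): 15·(8−8)=0 → A
O(14): 15·(14−8)=90≡12 → M
Q(16): 15·(16−8)=120≡16 → Q
X(23): 15·(23−8)=225≡17 → R
H(7): 15·(7−8)=-15≡11 → L
K(10): 15·(10−8)=30≡4 → E
T(19): 15·(19−8)=165≡9 → J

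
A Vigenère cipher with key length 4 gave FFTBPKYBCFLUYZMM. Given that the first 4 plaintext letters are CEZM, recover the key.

DBUP

Subtract each crib letter from the matching ciphertext letter (mod 26):
F(5)−C(2)=3 → D
F(5)−E(4)=1 → B
T(19)−Z(25)=-6≡20 → U
B(1)−M(12)=-11≡15 → P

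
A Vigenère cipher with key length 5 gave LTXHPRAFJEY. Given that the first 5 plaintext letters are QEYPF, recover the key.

Subtract each crib letter from the matching ciphertext letter (mod 26):
L(11)−Q(16)=-5≡21 → V
T(19)−E(4)=15 → P
X(23)−Y(24)=-1≡25 → Z
H(7)−P(15)=-8≡18 → S
P(15)−F(5)=10 → K

VPZSK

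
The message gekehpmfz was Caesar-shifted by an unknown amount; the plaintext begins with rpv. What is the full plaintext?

From the crib: g(6)−r(17)=-11≡15, so the shift is 15.
Subtract 15 from each ciphertext letter:
g(6): 6−15=-9≡17 → r
e(4): 4−15=-11≡15 → p
k(10): 10−15=-5≡21 → v
e(4): 4−15=-11≡15 → p
h(7): 7−15=-8≡18 → s
p(15): 15−15=0 → a
m(12): 12−15=-3≡23 → x
f(5): 5−15=-10≡16 → q
z(25): 25−15=10 → k

rpvpsaxqk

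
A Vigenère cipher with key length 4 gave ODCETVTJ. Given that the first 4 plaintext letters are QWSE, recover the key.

YHKA

Subtract each crib letter from the matching ciphertext letter (mod 26):
O(14)−Q(16)=-2≡24 → Y
D(3)−W(22)=-19≡7 → H
C(2)−S(18)=-16≡10 → K
E(4)−E(4)=0 → A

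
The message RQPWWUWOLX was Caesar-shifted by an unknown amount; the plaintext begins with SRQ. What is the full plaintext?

From the crib: R(17)−S(18)=-1≡25, so the shift is 25.
Subtract 25 from each ciphertext letter:
R(17): 17−25=-8≡18 → S
Q(16): 16−25=-9≡17 → R
P(15): 15−25=-10≡16 → Q
W(22): 22−25=-3≡23 → X
W(22): 22−25=-3≡23 → X
U(20): 20−25=-5≡21 → V
W(22): 22−25=-3≡23 → X
O(14): 14−25=-11≡15 → P
L(11): 11−25=-14≡12 → M
X(23): 23−25=-2≡24 → Y

SRQXXVXPMY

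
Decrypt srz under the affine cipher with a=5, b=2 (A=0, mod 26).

The inverse of 5 mod 26 is 21, since 5·21=105≡1. Apply D(y)=21·(y−2) mod 26:
s(18): 21·(18−2)=336≡24 → y
r(17): 21·(17−2)=315≡3 → d
z(25): 21·(25−2)=483≡15 → p

ydp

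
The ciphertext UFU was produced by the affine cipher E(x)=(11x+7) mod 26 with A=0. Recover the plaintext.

NON

The inverse of 11 mod 26 is 19, since 11·19=209≡1. Apply D(y)=19·(y−7) mod 26:
U(20): 19·(20−7)=247≡13 → N
F(5): 19·(5−7)=-38≡14 → O
U(20): 19·(20−7)=247≡13 → N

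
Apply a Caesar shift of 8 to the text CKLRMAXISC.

KSTZUIFQAK

C(2): 2+8=10 → K
K(10): 10+8=18 → S
L(11): 11+8=19 → T
R(17): 17+8=25 → Z
M(12): 12+8=20 → U
A(0): 0+8=8 → I
X(23): 23+8=31≡5 → F
I(8): 8+8=16 → Q
S(18): 18+8=26≡0 → A
C(2): 2+8=10 → K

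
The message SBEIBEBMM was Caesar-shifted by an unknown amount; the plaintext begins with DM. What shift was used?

From the crib: S(18)−D(3)=15, so the shift is 15.

15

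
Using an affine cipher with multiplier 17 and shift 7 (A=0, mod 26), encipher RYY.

KZZ

R(17): 17·17+7=296≡10 → K
Y(24): 17·24+7=415≡25 → Z
Y(24): 17·24+7=415≡25 → Z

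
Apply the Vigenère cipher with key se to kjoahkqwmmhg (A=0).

Repeat the key across the message: sesesesesese
k(10)+s(18): 28≡2 → c
j(9)+e(4): 13 → n
o(14)+s(18): 32≡6 → g
a(0)+e(4): 4 → e
h(7)+s(18): 25 → z
k(10)+e(4): 14 → o
q(16)+s(18): 34≡8 → i
w(22)+e(4): 26≡0 → a
m(12)+s(18): 30≡4 → e
m(12)+e(4): 16 → q
h(7)+s(18): 25 → z
g(6)+e(4): 10 → k

cngezoiaeqzk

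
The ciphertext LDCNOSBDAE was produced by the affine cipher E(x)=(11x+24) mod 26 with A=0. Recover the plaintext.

NRYZSQFRMK

The inverse of 11 mod 26 is 19, since 11·19=209≡1. Apply D(y)=19·(y−24) mod 26:
L(11): 19·(11−24)=-247≡13 → N
D(3): 19·(3−24)=-399≡17 → R
C(2): 19·(2−24)=-418≡24 → Y
N(13): 19·(13−24)=-209≡25 → Z
O(14): 19·(14−24)=-190≡18 → S
S(18): 19·(18−24)=-114≡16 → Q
B(1): 19·(1−24)=-437≡5 → F
D(3): 19·(3−24)=-399≡17 → R
A(0): 19·(0−24)=-456≡12 → M
E(4): 19·(4−24)=-380≡10 → K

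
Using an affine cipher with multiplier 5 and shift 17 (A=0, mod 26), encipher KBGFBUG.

PWVQWNV

K(10): 5·10+17=67≡15 → P
B(1): 5·1+17=22 → W
G(6): 5·6+17=47≡21 → V
F(5): 5·5+17=42≡16 → Q
B(1): 5·1+17=22 → W
U(20): 5·20+17=117≡13 → N
G(6): 5·6+17=47≡21 → V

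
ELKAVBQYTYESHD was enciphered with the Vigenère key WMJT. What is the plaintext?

Repeat the key across the ciphertext: WMJTWMJTWMJTWM
E(4)−W(22): -18≡8 → I
L(11)−M(12): -1≡25 → Z
K(10)−J(9): 1 → B
A(0)−T(19): -19≡7 → H
V(21)−W(22): -1≡25 → Z
B(1)−M(12): -11≡15 → P
Q(16)−J(9): 7 → H
Y(24)−T(19): 5 → F
T(19)−W(22): -3≡23 → X
Y(24)−M(12): 12 → M
E(4)−J(9): -5≡21 → V
S(18)−T(19): -1≡25 → Z
H(7)−W(22): -15≡11 → L
D(3)−M(12): -9≡17 → R

IZBHZPHFXMVZLR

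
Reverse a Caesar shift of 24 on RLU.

R(17): 17−24=-7≡19 → T
L(11): 11−24=-13≡13 → N
U(20): 20−24=-4≡22 → W

TNW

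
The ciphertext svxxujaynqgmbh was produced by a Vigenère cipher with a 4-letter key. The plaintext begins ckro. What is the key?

qlgj

Subtract each crib letter from the matching ciphertext letter (mod 26):
s(18)−c(2)=16 → q
v(21)−k(10)=11 → l
x(23)−r(17)=6 → g
x(23)−o(14)=9 → j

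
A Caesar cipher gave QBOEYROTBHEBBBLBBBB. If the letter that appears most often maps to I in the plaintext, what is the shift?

19

The most frequent ciphertext letter is B (appears 9 times).
B is position 1; I is position 8.
Shift = -7≡19.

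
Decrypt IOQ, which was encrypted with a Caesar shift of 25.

JPR

I(8): 8−25=-17≡9 → J
O(14): 14−25=-11≡15 → P
Q(16): 16−25=-9≡17 → R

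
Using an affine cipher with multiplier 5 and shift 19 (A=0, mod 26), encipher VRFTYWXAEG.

V(21): 5·21+19=124≡20 → U
R(17): 5·17+19=104≡0 → A
F(5): 5·5+19=44≡18 → S
T(19): 5·19+19=114≡10 → K
Y(24): 5·24+19=139≡9 → J
W(22): 5·22+19=129≡25 → Z
X(23): 5·23+19=134≡4 → E
A(0): 5·0+19=19 → T
E(4): 5·4+19=39≡13 → N
G(6): 5·6+19=49≡23 → X

UASKJZETNX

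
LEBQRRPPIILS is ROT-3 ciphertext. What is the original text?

L(11): 11−3=8 → I
E(4): 4−3=1 → B
B(1): 1−3=-2≡24 → Y
Q(16): 16−3=13 → N
R(17): 17−3=14 → O
R(17): 17−3=14 → O
P(15): 15−3=12 → M
P(15): 15−3=12 → M
I(8): 8−3=5 → F
I(8): 8−3=5 → F
L(11): 11−3=8 → I
S(18): 18−3=15 → P

IBYNOOMMFFIP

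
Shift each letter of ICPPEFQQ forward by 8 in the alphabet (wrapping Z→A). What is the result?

I(8): 8+8=16 → Q
C(2): 2+8=10 → K
P(15): 15+8=23 → X
P(15): 15+8=23 → X
E(4): 4+8=12 → M
F(5): 5+8=13 → N
Q(16): 16+8=24 → Y
Q(16): 16+8=24 → Y

QKXXMNYY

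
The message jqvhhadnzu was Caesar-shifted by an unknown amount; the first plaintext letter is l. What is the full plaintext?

lsxjjcfpbw

From the crib: j(9)−l(11)=-2≡24, so the shift is 24.
Subtract 24 from each ciphertext letter:
j(9): 9−24=-15≡11 → l
q(16): 16−24=-8≡18 → s
v(21): 21−24=-3≡23 → x
h(7): 7−24=-17≡9 → j
h(7): 7−24=-17≡9 → j
a(0): 0−24=-24≡2 → c
d(3): 3−24=-21≡5 → f
n(13): 13−24=-11≡15 → p
z(25): 25−24=1 → b
u(20): 20−24=-4≡22 → w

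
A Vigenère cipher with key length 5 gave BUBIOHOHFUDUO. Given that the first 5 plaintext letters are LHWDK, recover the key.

Subtract each crib letter from the matching ciphertext letter (mod 26):
B(1)−L(11)=-10≡16 → Q
U(20)−H(7)=13 → N
B(1)−W(22)=-21≡5 → F
I(8)−D(3)=5 → F
O(14)−K(10)=4 → E

QNFFE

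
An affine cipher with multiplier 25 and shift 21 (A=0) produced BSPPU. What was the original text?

UDGGB

The inverse of 25 mod 26 is 25, since 25·25=625≡1. Apply D(y)=25·(y−21) mod 26:
B(1): 25·(1−21)=-500≡20 → U
S(18): 25·(18−21)=-75≡3 → D
P(15): 25·(15−21)=-150≡6 → G
P(15): 25·(15−21)=-150≡6 → G
U(20): 25·(20−21)=-25≡1 → B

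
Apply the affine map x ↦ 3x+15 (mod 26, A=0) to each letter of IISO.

NNRF

I(8): 3·8+15=39≡13 → N
I(8): 3·8+15=39≡13 → N
S(18): 3·18+15=69≡17 → R
O(14): 3·14+15=57≡5 → F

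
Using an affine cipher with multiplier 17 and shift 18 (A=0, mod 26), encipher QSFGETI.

EMZQIDY

Q(16): 17·16+18=290≡4 → E
S(18): 17·18+18=324≡12 → M
F(5): 17·5+18=103≡25 → Z
G(6): 17·6+18=120≡16 → Q
E(4): 17·4+18=86≡8 → I
T(19): 17·19+18=341≡3 → D
I(8): 17·8+18=154≡24 → Y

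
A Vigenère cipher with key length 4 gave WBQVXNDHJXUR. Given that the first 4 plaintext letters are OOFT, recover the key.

INLC

Subtract each crib letter from the matching ciphertext letter (mod 26):
W(22)−O(14)=8 → I
B(1)−O(14)=-13≡13 → N
Q(16)−F(5)=11 → L
V(21)−T(19)=2 → C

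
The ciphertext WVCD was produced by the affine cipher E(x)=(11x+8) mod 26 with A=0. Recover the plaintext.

The inverse of 11 mod 26 is 19, since 11·19=209≡1. Apply D(y)=19·(y−8) mod 26:
W(22): 19·(22−8)=266≡6 → G
V(21): 19·(21−8)=247≡13 → N
C(2): 19·(2−8)=-114≡16 → Q
D(3): 19·(3−8)=-95≡9 → J

GNQJ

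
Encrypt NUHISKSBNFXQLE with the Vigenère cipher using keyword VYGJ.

Repeat the key across the message: VYGJVYGJVYGJVY
N(13)+V(21): 34≡8 → I
U(20)+Y(24): 44≡18 → S
H(7)+G(6): 13 → N
I(8)+J(9): 17 → R
S(18)+V(21): 39≡13 → N
K(10)+Y(24): 34≡8 → I
S(18)+G(6): 24 → Y
B(1)+J(9): 10 → K
N(13)+V(21): 34≡8 → I
F(5)+Y(24): 29≡3 → D
X(23)+G(6): 29≡3 → D
Q(16)+J(9): 25 → Z
L(11)+V(21): 32≡6 → G
E(4)+Y(24): 28≡2 → C

ISNRNIYKIDDZGC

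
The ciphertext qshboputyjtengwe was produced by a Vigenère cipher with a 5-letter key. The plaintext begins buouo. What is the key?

Subtract each crib letter from the matching ciphertext letter (mod 26):
q(16)−b(1)=15 → p
s(18)−u(20)=-2≡24 → y
h(7)−o(14)=-7≡19 → t
b(1)−u(20)=-19≡7 → h
o(14)−o(14)=0 → a

pytha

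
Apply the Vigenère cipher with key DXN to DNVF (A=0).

Repeat the key across the message: DXND
D(3)+D(3): 6 → G
N(13)+X(23): 36≡10 → K
V(21)+N(13): 34≡8 → I
F(5)+D(3): 8 → I

GKII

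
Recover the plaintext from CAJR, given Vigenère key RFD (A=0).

Repeat the key across the ciphertext: RFDR
C(2)−R(17): -15≡11 → L
A(0)−F(5): -5≡21 → V
J(9)−D(3): 6 → G
R(17)−R(17): 0 → A

LVGA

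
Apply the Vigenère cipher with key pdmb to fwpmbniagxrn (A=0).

uzbnqqubvado

Repeat the key across the message: pdmbpdmbpdmb
f(5)+p(15): 20 → u
w(22)+d(3): 25 → z
p(15)+m(12): 27≡1 → b
m(12)+b(1): 13 → n
b(1)+p(15): 16 → q
n(13)+d(3): 16 → q
i(8)+m(12): 20 → u
a(0)+b(1): 1 → b
g(6)+p(15): 21 → v
x(23)+d(3): 26≡0 → a
r(17)+m(12): 29≡3 → d
n(13)+b(1): 14 → o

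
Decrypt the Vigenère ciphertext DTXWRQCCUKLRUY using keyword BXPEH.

CWISKPFNQDKUFU

Repeat the key across the ciphertext: BXPEHBXPEHBXPE
D(3)−B(1): 2 → C
T(19)−X(23): -4≡22 → W
X(23)−P(15): 8 → I
W(22)−E(4): 18 → S
R(17)−H(7): 10 → K
Q(16)−B(1): 15 → P
C(2)−X(23): -21≡5 → F
C(2)−P(15): -13≡13 → N
U(20)−E(4): 16 → Q
K(10)−H(7): 3 → D
L(11)−B(1): 10 → K
R(17)−X(23): -6≡20 → U
U(20)−P(15): 5 → F
Y(24)−E(4): 20 → U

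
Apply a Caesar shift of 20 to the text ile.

i(8): 8+20=28≡2 → c
l(11): 11+20=31≡5 → f
e(4): 4+20=24 → y

cfy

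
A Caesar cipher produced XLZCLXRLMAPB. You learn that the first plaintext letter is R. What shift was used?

From the crib: X(23)−R(17)=6, so the shift is 6.

6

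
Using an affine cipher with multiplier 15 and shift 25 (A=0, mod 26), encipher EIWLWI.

HPRIRP

E(4): 15·4+25=85≡7 → H
I(8): 15·8+25=145≡15 → P
W(22): 15·22+25=355≡17 → R
L(11): 15·11+25=190≡8 → I
W(22): 15·22+25=355≡17 → R
I(8): 15·8+25=145≡15 → P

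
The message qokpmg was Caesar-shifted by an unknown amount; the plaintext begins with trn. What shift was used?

23

From the crib: q(16)−t(19)=-3≡23, so the shift is 23.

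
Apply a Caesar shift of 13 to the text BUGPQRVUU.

OHTCDEIHH

B(1): 1+13=14 → O
U(20): 20+13=33≡7 → H
G(6): 6+13=19 → T
P(15): 15+13=28≡2 → C
Q(16): 16+13=29≡3 → D
R(17): 17+13=30≡4 → E
V(21): 21+13=34≡8 → I
U(20): 20+13=33≡7 → H
U(20): 20+13=33≡7 → H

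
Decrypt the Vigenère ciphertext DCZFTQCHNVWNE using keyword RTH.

MJSOAJLOGEDGN

Repeat the key across the ciphertext: RTHRTHRTHRTHR
D(3)−R(17): -14≡12 → M
C(2)−T(19): -17≡9 → J
Z(25)−H(7): 18 → S
F(5)−R(17): -12≡14 → O
T(19)−T(19): 0 → A
Q(16)−H(7): 9 → J
C(2)−R(17): -15≡11 → L
H(7)−T(19): -12≡14 → O
N(13)−H(7): 6 → G
V(21)−R(17): 4 → E
W(22)−T(19): 3 → D
N(13)−H(7): 6 → G
E(4)−R(17): -13≡13 → N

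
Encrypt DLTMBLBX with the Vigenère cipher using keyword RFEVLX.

UQXHMISC

Repeat the key across the message: RFEVLXRF
D(3)+R(17): 20 → U
L(11)+F(5): 16 → Q
T(19)+E(4): 23 → X
M(12)+V(21): 33≡7 → H
B(1)+L(11): 12 → M
L(11)+X(23): 34≡8 → I
B(1)+R(17): 18 → S
X(23)+F(5): 28≡2 → C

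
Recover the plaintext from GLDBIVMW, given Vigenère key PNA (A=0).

Repeat the key across the ciphertext: PNAPNAPN
G(6)−P(15): -9≡17 → R
L(11)−N(13): -2≡24 → Y
D(3)−A(0): 3 → D
B(1)−P(15): -14≡12 → M
I(8)−N(13): -5≡21 → V
V(21)−A(0): 21 → V
M(12)−P(15): -3≡23 → X
W(22)−N(13): 9 → J

RYDMVVXJ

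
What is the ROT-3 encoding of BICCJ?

B(1): 1+3=4 → E
I(8): 8+3=11 → L
C(2): 2+3=5 → F
C(2): 2+3=5 → F
J(9): 9+3=12 → M

ELFFM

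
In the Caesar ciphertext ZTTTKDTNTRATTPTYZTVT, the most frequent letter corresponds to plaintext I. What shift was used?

11

The most frequent ciphertext letter is T (appears 10 times).
T is position 19; I is position 8.
Shift = 11.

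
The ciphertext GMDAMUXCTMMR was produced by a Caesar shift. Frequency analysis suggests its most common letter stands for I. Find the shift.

4

The most frequent ciphertext letter is M (appears 4 times).
M is position 12; I is position 8.
Shift = 4.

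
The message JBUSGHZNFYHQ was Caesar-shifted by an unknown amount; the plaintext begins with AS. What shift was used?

9

From the crib: J(9)−A(0)=9, so the shift is 9.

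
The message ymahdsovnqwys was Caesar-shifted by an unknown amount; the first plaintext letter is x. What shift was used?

From the crib: y(24)−x(23)=1, so the shift is 1.

1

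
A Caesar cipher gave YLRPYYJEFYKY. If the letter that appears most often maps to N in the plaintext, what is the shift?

The most frequent ciphertext letter is Y (appears 5 times).
Y is position 24; N is position 13.
Shift = 11.

11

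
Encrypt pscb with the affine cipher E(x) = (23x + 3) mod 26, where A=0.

p(15): 23·15+3=348≡10 → k
s(18): 23·18+3=417≡1 → b
c(2): 23·2+3=49≡23 → x
b(1): 23·1+3=26≡0 → a

kbxa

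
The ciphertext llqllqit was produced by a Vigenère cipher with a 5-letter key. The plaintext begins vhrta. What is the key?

Subtract each crib letter from the matching ciphertext letter (mod 26):
l(11)−v(21)=-10≡16 → q
l(11)−h(7)=4 → e
q(16)−r(17)=-1≡25 → z
l(11)−t(19)=-8≡18 → s
l(11)−a(0)=11 → l

qezsl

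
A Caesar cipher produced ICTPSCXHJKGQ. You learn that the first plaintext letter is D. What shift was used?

From the crib: I(8)−D(3)=5, so the shift is 5.

5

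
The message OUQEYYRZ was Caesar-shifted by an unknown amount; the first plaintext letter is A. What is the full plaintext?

From the crib: O(14)−A(0)=14, so the shift is 14.
Subtract 14 from each ciphertext letter:
O(14): 14−14=0 → A
U(20): 20−14=6 → G
Q(16): 16−14=2 → C
E(4): 4−14=-10≡16 → Q
Y(24): 24−14=10 → K
Y(24): 24−14=10 → K
R(17): 17−14=3 → D
Z(25): 25−14=11 → L

AGCQKKDL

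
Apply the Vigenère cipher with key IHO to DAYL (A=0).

LHMT

Repeat the key across the message: IHOI
D(3)+I(8): 11 → L
A(0)+H(7): 7 → H
Y(24)+O(14): 38≡12 → M
L(11)+I(8): 19 → T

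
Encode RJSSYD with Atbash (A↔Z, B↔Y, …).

R(17) → I(8)
J(9) → Q(16)
S(18) → H(7)
S(18) → H(7)
Y(24) → B(1)
D(3) → W(22)

IQHHBW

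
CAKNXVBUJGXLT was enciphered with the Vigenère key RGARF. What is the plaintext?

LUKWSEVUSBGFT

Repeat the key across the ciphertext: RGARFRGARFRGA
C(2)−R(17): -15≡11 → L
A(0)−G(6): -6≡20 → U
K(10)−A(0): 10 → K
N(13)−R(17): -4≡22 → W
X(23)−F(5): 18 → S
V(21)−R(17): 4 → E
B(1)−G(6): -5≡21 → V
U(20)−A(0): 20 → U
J(9)−R(17): -8≡18 → S
G(6)−F(5): 1 → B
X(23)−R(17): 6 → G
L(11)−G(6): 5 → F
T(19)−A(0): 19 → T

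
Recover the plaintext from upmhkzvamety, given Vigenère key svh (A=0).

Repeat the key across the ciphertext: svhsvhsvhsvh
u(20)−s(18): 2 → c
p(15)−v(21): -6≡20 → u
m(12)−h(7): 5 → f
h(7)−s(18): -11≡15 → p
k(10)−v(21): -11≡15 → p
z(25)−h(7): 18 → s
v(21)−s(18): 3 → d
a(0)−v(21): -21≡5 → f
m(12)−h(7): 5 → f
e(4)−s(18): -14≡12 → m
t(19)−v(21): -2≡24 → y
y(24)−h(7): 17 → r

cufppsdffmyr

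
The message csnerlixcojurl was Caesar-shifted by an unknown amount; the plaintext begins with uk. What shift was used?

8

From the crib: c(2)−u(20)=-18≡8, so the shift is 8.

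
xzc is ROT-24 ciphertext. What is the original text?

zbe

x(23): 23−24=-1≡25 → z
z(25): 25−24=1 → b
c(2): 2−24=-22≡4 → e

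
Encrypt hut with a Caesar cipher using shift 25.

gts

h(7): 7+25=32≡6 → g
u(20): 20+25=45≡19 → t
t(19): 19+25=44≡18 → s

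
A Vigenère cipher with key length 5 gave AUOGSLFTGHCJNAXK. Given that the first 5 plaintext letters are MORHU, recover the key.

OGXZY

Subtract each crib letter from the matching ciphertext letter (mod 26):
A(0)−M(12)=-12≡14 → O
U(20)−O(14)=6 → G
O(14)−R(17)=-3≡23 → X
G(6)−H(7)=-1≡25 → Z
S(18)−U(20)=-2≡24 → Y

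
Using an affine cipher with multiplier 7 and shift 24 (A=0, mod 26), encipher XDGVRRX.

DTOPNND

X(23): 7·23+24=185≡3 → D
D(3): 7·3+24=45≡19 → T
G(6): 7·6+24=66≡14 → O
V(21): 7·21+24=171≡15 → P
R(17): 7·17+24=143≡13 → N
R(17): 7·17+24=143≡13 → N
X(23): 7·23+24=185≡3 → D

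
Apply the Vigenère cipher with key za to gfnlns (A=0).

Repeat the key across the message: zazaza
g(6)+z(25): 31≡5 → f
f(5)+a(0): 5 → f
n(13)+z(25): 38≡12 → m
l(11)+a(0): 11 → l
n(13)+z(25): 38≡12 → m
s(18)+a(0): 18 → s

ffmlms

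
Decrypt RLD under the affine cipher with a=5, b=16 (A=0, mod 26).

The inverse of 5 mod 26 is 21, since 5·21=105≡1. Apply D(y)=21·(y−16) mod 26:
R(17): 21·(17−16)=21 → V
L(11): 21·(11−16)=-105≡25 → Z
D(3): 21·(3−16)=-273≡13 → N

VZN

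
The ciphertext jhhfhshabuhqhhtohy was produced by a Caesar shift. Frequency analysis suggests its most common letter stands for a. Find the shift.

The most frequent ciphertext letter is h (appears 8 times).
h is position 7; a is position 0.
Shift = 7.

7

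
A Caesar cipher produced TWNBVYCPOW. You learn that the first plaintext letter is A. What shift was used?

19

From the crib: T(19)−A(0)=19, so the shift is 19.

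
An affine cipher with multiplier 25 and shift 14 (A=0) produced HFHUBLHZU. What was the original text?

The inverse of 25 mod 26 is 25, since 25·25=625≡1. Apply D(y)=25·(y−14) mod 26:
H(7): 25·(7−14)=-175≡7 → H
F(5): 25·(5−14)=-225≡9 → J
H(7): 25·(7−14)=-175≡7 → H
U(20): 25·(20−14)=150≡20 → U
B(1): 25·(1−14)=-325≡13 → N
L(11): 25·(11−14)=-75≡3 → D
H(7): 25·(7−14)=-175≡7 → H
Z(25): 25·(25−14)=275≡15 → P
U(20): 25·(20−14)=150≡20 → U

HJHUNDHPU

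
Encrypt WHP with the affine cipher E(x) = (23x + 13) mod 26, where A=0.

ZSU

W(22): 23·22+13=519≡25 → Z
H(7): 23·7+13=174≡18 → S
P(15): 23·15+13=358≡20 → U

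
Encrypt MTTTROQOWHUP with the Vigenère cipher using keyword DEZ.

PXSWVNTSVKYO

Repeat the key across the message: DEZDEZDEZDEZ
M(12)+D(3): 15 → P
T(19)+E(4): 23 → X
T(19)+Z(25): 44≡18 → S
T(19)+D(3): 22 → W
R(17)+E(4): 21 → V
O(14)+Z(25): 39≡13 → N
Q(16)+D(3): 19 → T
O(14)+E(4): 18 → S
W(22)+Z(25): 47≡21 → V
H(7)+D(3): 10 → K
U(20)+E(4): 24 → Y
P(15)+Z(25): 40≡14 → O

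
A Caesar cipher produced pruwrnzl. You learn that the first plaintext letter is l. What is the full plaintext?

lnqsnjvh

From the crib: p(15)−l(11)=4, so the shift is 4.
Subtract 4 from each ciphertext letter:
p(15): 15−4=11 → l
r(17): 17−4=13 → n
u(20): 20−4=16 → q
w(22): 22−4=18 → s
r(17): 17−4=13 → n
n(13): 13−4=9 → j
z(25): 25−4=21 → v
l(11): 11−4=7 → h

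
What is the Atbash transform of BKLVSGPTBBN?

B(1) → Y(24)
K(10) → P(15)
L(11) → O(14)
V(21) → E(4)
S(18) → H(7)
G(6) → T(19)
P(15) → K(10)
T(19) → G(6)
B(1) → Y(24)
B(1) → Y(24)
N(13) → M(12)

YPOEHTKGYYM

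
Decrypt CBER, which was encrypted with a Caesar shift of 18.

C(2): 2−18=-16≡10 → K
B(1): 1−18=-17≡9 → J
E(4): 4−18=-14≡12 → M
R(17): 17−18=-1≡25 → Z

KJMZ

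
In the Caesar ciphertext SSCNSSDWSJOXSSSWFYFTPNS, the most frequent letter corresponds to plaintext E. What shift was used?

14

The most frequent ciphertext letter is S (appears 9 times).
S is position 18; E is position 4.
Shift = 14.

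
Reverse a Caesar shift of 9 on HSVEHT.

H(7): 7−9=-2≡24 → Y
S(18): 18−9=9 → J
V(21): 21−9=12 → M
E(4): 4−9=-5≡21 → V
H(7): 7−9=-2≡24 → Y
T(19): 19−9=10 → K

YJMVYK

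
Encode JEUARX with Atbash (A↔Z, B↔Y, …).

J(9) → Q(16)
E(4) → V(21)
U(20) → F(5)
A(0) → Z(25)
R(17) → I(8)
X(23) → C(2)

QVFZIC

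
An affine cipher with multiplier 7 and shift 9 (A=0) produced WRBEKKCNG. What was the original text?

NQKDPPZIH

The inverse of 7 mod 26 is 15, since 7·15=105≡1. Apply D(y)=15·(y−9) mod 26:
W(22): 15·(22−9)=195≡13 → N
R(17): 15·(17−9)=120≡16 → Q
B(1): 15·(1−9)=-120≡10 → K
E(4): 15·(4−9)=-75≡3 → D
K(10): 15·(10−9)=15 → P
K(10): 15·(10−9)=15 → P
C(2): 15·(2−9)=-105≡25 → Z
N(13): 15·(13−9)=60≡8 → I
G(6): 15·(6−9)=-45≡7 → H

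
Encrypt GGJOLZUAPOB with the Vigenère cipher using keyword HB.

NHQPSABBWPI

Repeat the key across the message: HBHBHBHBHBH
G(6)+H(7): 13 → N
G(6)+B(1): 7 → H
J(9)+H(7): 16 → Q
O(14)+B(1): 15 → P
L(11)+H(7): 18 → S
Z(25)+B(1): 26≡0 → A
U(20)+H(7): 27≡1 → B
A(0)+B(1): 1 → B
P(15)+H(7): 22 → W
O(14)+B(1): 15 → P
B(1)+H(7): 8 → I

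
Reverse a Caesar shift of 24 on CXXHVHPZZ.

EZZJXJRBB

C(2): 2−24=-22≡4 → E
X(23): 23−24=-1≡25 → Z
X(23): 23−24=-1≡25 → Z
H(7): 7−24=-17≡9 → J
V(21): 21−24=-3≡23 → X
H(7): 7−24=-17≡9 → J
P(15): 15−24=-9≡17 → R
Z(25): 25−24=1 → B
Z(25): 25−24=1 → B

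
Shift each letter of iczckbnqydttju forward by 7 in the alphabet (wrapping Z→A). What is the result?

i(8): 8+7=15 → p
c(2): 2+7=9 → j
z(25): 25+7=32≡6 → g
c(2): 2+7=9 → j
k(10): 10+7=17 → r
b(1): 1+7=8 → i
n(13): 13+7=20 → u
q(16): 16+7=23 → x
y(24): 24+7=31≡5 → f
d(3): 3+7=10 → k
t(19): 19+7=26≡0 → a
t(19): 19+7=26≡0 → a
j(9): 9+7=16 → q
u(20): 20+7=27≡1 → b

pjgjriuxfkaaqb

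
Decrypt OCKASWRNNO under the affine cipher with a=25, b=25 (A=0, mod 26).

The inverse of 25 mod 26 is 25, since 25·25=625≡1. Apply D(y)=25·(y−25) mod 26:
O(14): 25·(14−25)=-275≡11 → L
C(2): 25·(2−25)=-575≡23 → X
K(10): 25·(10−25)=-375≡15 → P
A(0): 25·(0−25)=-625≡25 → Z
S(18): 25·(18−25)=-175≡7 → H
W(22): 25·(22−25)=-75≡3 → D
R(17): 25·(17−25)=-200≡8 → I
N(13): 25·(13−25)=-300≡12 → M
N(13): 25·(13−25)=-300≡12 → M
O(14): 25·(14−25)=-275≡11 → L

LXPZHDIMML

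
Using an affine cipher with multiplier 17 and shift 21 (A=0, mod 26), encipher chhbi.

dkkmb

c(2): 17·2+21=55≡3 → d
h(7): 17·7+21=140≡10 → k
h(7): 17·7+21=140≡10 → k
b(1): 17·1+21=38≡12 → m
i(8): 17·8+21=157≡1 → b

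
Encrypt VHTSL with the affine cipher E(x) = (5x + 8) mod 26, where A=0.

JRZUL

V(21): 5·21+8=113≡9 → J
H(7): 5·7+8=43≡17 → R
T(19): 5·19+8=103≡25 → Z
S(18): 5·18+8=98≡20 → U
L(11): 5·11+8=63≡11 → L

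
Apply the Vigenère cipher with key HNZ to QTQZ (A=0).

Repeat the key across the message: HNZH
Q(16)+H(7): 23 → X
T(19)+N(13): 32≡6 → G
Q(16)+Z(25): 41≡15 → P
Z(25)+H(7): 32≡6 → G

XGPG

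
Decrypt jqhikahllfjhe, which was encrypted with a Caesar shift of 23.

mtklndkooimkh

j(9): 9−23=-14≡12 → m
q(16): 16−23=-7≡19 → t
h(7): 7−23=-16≡10 → k
i(8): 8−23=-15≡11 → l
k(10): 10−23=-13≡13 → n
a(0): 0−23=-23≡3 → d
h(7): 7−23=-16≡10 → k
l(11): 11−23=-12≡14 → o
l(11): 11−23=-12≡14 → o
f(5): 5−23=-18≡8 → i
j(9): 9−23=-14≡12 → m
h(7): 7−23=-16≡10 → k
e(4): 4−23=-19≡7 → h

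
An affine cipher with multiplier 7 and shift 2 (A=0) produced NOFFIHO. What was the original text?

JYTTMXY

The inverse of 7 mod 26 is 15, since 7·15=105≡1. Apply D(y)=15·(y−2) mod 26:
N(13): 15·(13−2)=165≡9 → J
O(14): 15·(14−2)=180≡24 → Y
F(5): 15·(5−2)=45≡19 → T
F(5): 15·(5−2)=45≡19 → T
I(8): 15·(8−2)=90≡12 → M
H(7): 15·(7−2)=75≡23 → X
O(14): 15·(14−2)=180≡24 → Y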